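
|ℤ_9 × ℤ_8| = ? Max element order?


|ℤ_9 × ℤ_8| = 9 × 8 = 72
Max element order = lcm(9,8) = 72
Cyclic? Yes (gcd=1)

|ℤ_9×ℤ_8| = 72, max element order = 72


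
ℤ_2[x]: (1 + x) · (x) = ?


Expand and collect like terms; reduce coefficients mod 2:
x^0: 1·0 = 0 ≡ 0 (mod 2)
x^1: 1·1 + 1·0 = 1 ≡ 1 (mod 2)
x^2: 1·1 = 1 ≡ 1 (mod 2)
Result: x + x^2

f · g = x + x^2


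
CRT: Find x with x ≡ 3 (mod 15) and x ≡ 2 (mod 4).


m₁ = 15, m₂ = 4, gcd = 1, so CRT applies. M = m₁·m₂ = 60
Let M₁ = M/m₁ = 4, M₂ = M/m₂ = 15
Find y₁ ≡ M₁⁻¹ (mod m₁): 4⁻¹ ≡ 4 (mod 15)
Find y₂ ≡ M₂⁻¹ (mod m₂): 15⁻¹ ≡ 3 (mod 4)
x = a₁·M₁·y₁ + a₂·M₂·y₂ = 3·4·4 + 2·15·3 = 138
Reduce mod 60: x ≡ 18
Check: 18 mod 15 = 3 ✓, 18 mod 4 = 2 ✓

x ≡ 18 (mod 60)


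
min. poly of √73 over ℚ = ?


√73 satisfies x² - 73 = 0, irreducible over ℚ since 73 is squarefree

Minimal polynomial: x² - 73


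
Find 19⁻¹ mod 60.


Use the extended Euclidean algorithm to write 1 = 19·s + 60·t; then s mod 60 is the inverse.
Euclidean algorithm:
  19 = 0·60 + 19
  60 = 3·19 + 3
  19 = 6·3 + 1
  3 = 3·1 + 0
gcd(19,60) = 1
Back-substitution gives: 19·(19) + 60·(-6) = 1
So 19⁻¹ ≡ 19 ≡ 19 (mod 60)
Check: 19 × 19 = 361 ≡ 1 (mod 60) ✓

19⁻¹ ≡ 19 (mod 60)


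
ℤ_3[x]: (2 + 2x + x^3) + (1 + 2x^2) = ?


Add coefficients mod 3:
x^0: 2 + 1 = 0 (mod 3)
x^1: 2 + 0 = 2 (mod 3)
x^2: 0 + 2 = 2 (mod 3)
x^3: 1 + 0 = 1 (mod 3)
Result: 2x + 2x^2 + x^3

f + g = 2x + 2x^2 + x^3


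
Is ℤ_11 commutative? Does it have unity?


ℤ_11 is a commutative ring with unity 1; 11 is prime, so ℤ_11 is a field (hence an integral domain)
Commutative: Yes
Integral domain: Yes
Has unity: Yes

ℤ_11: Commutative=Yes, Unity=Yes


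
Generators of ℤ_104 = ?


g generates ℤ_n iff gcd(g,n) = 1
Prime factors of 104: 2, 13
Generators are g ∈ {1,...,103} not divisible by any of these primes.
Generators: {1, 3, 5, 7, 9, 11, 15, 17, 19, 21, 23, 25, 27, 29, 31, 33, 35, 37, 41, 43, 45, 47, 49, 51, 53, 55, 57, 59, 61, 63, 67, 69, 71, 73, 75, 77, 79, 81, 83, 85, 87, 89, 93, 95, 97, 99, 101, 103}
Number of generators = φ(104) = 48

Generators of ℤ_104 = {1, 3, 5, 7, 9, 11, 15, 17, 19, 21, 23, 25, 27, 29, 31, 33, 35, 37, 41, 43, 45, 47, 49, 51, 53, 55, 57, 59, 61, 63, 67, 69, 71, 73, 75, 77, 79, 81, 83, 85, 87, 89, 93, 95, 97, 99, 101, 103}


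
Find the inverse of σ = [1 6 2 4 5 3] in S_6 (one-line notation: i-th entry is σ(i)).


To find σ⁻¹, swap domain and range:
σ(1) = 1 → σ⁻¹(1) = 1
σ(2) = 6 → σ⁻¹(6) = 2
σ(3) = 2 → σ⁻¹(2) = 3
σ(4) = 4 → σ⁻¹(4) = 4
σ(5) = 5 → σ⁻¹(5) = 5
σ(6) = 3 → σ⁻¹(3) = 6

σ⁻¹ = [1 3 6 4 5 2]


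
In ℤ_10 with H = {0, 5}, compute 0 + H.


0 + H = {0 + h (mod 10) : h ∈ H}
0+0=0, 0+5=5

0 + H = {0, 5}


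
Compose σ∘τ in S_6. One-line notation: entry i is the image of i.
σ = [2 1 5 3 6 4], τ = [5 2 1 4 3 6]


σ∘τ: apply τ first, then σ
1 →τ 5 →σ 6
2 →τ 2 →σ 1
3 →τ 1 →σ 2
4 →τ 4 →σ 3
5 →τ 3 →σ 5
6 →τ 6 →σ 4

σ∘τ = [6 1 2 3 5 4]


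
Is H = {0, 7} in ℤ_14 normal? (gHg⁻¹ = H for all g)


H = {0, 7} in ℤ_14
ℤ_14 is abelian; every subgroup of an abelian group is normal

Yes, normal subgroup


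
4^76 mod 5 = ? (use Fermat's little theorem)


Fermat's little theorem: if p is prime and gcd(a,p)=1, then a^(p-1) ≡ 1 (mod p)
p = 5 is prime, gcd(4,5) = 1
Reduce exponent: 76 mod 4 = 0
So 4^76 ≡ 4^0 (mod 5)
4^0 = 1

4^76 ≡ 1 (mod 5)


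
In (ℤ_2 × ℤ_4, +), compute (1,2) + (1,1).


Operation: componentwise addition mod (2, 4)
(1,2) + (1,1) = ((a₁+b₁) mod 2, (a₂+b₂) mod 4) with a = (1,2), b = (1,1)

(1,2) + (1,1) = (0,3)


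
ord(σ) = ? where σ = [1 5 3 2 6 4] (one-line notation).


Cycle decomposition: (2 5 6 4)
Cycle lengths: 4
Order = lcm(4) = 4

ord(σ) = 4


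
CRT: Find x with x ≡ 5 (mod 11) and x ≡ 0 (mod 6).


m₁ = 11, m₂ = 6, gcd = 1, so CRT applies. M = m₁·m₂ = 66
Let M₁ = M/m₁ = 6, M₂ = M/m₂ = 11
Find y₁ ≡ M₁⁻¹ (mod m₁): 6⁻¹ ≡ 2 (mod 11)
Find y₂ ≡ M₂⁻¹ (mod m₂): 11⁻¹ ≡ 5 (mod 6)
x = a₁·M₁·y₁ + a₂·M₂·y₂ = 5·6·2 + 0·11·5 = 60
Reduce mod 66: x ≡ 60
Check: 60 mod 11 = 5 ✓, 60 mod 6 = 0 ✓

x ≡ 60 (mod 66)


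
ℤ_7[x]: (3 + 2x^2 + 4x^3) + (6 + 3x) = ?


Add coefficients mod 7:
x^0: 3 + 6 = 2 (mod 7)
x^1: 0 + 3 = 3 (mod 7)
x^2: 2 + 0 = 2 (mod 7)
x^3: 4 + 0 = 4 (mod 7)
Result: 2 + 3x + 2x^2 + 4x^3

f + g = 2 + 3x + 2x^2 + 4x^3


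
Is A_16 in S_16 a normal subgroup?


H = A_16 in S_16
A_16 has index 2 in S_16, and every subgroup of index 2 is normal

Yes, normal subgroup


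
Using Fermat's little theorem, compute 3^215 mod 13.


Fermat's little theorem: if p is prime and gcd(a,p)=1, then a^(p-1) ≡ 1 (mod p)
p = 13 is prime, gcd(3,13) = 1
Reduce exponent: 215 mod 12 = 11
So 3^215 ≡ 3^11 (mod 13)
3^11 mod 13 = 9

3^215 ≡ 9 (mod 13)


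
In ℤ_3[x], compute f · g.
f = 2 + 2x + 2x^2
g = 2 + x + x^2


Expand and collect like terms; reduce coefficients mod 3:
x^0: 2·2 = 4 ≡ 1 (mod 3)
x^1: 2·1 + 2·2 = 6 ≡ 0 (mod 3)
x^2: 2·1 + 2·1 + 2·2 = 8 ≡ 2 (mod 3)
x^3: 2·1 + 2·1 = 4 ≡ 1 (mod 3)
x^4: 2·1 = 2 ≡ 2 (mod 3)
Result: 1 + 2x^2 + x^3 + 2x^4

f · g = 1 + 2x^2 + x^3 + 2x^4


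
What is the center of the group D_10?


Z(G) = {g ∈ G | gx = xg for all x ∈ G}
For even n, Z(D_n) = {e, r^(n/2)}: the 180° rotation r^5 commutes with every reflection and rotation

Z(D_10) = {e, r^5}


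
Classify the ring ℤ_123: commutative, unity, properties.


ℤ_123 is a commutative ring with unity 1; 123 = 3×41 is composite, so 3·41 ≡ 0 gives zero divisors (not an integral domain)
Commutative: Yes
Integral domain: No
Has unity: Yes

ℤ_123: Commutative=Yes, Unity=Yes


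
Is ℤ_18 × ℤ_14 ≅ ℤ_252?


Comparing ℤ_18 × ℤ_14 and ℤ_252:
gcd(18,14) = 2 ≠ 1. Max element order in ℤ_18×ℤ_14 is lcm(18,14) = 126 < 252, so it has no element of order 252

No, ℤ_18 × ℤ_14 ≇ ℤ_252


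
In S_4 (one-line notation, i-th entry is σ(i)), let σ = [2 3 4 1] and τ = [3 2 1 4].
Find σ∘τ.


σ∘τ: apply τ first, then σ
1 →τ 3 →σ 4
2 →τ 2 →σ 3
3 →τ 1 →σ 2
4 →τ 4 →σ 1

σ∘τ = [4 3 2 1]


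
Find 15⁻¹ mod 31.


Use the extended Euclidean algorithm to write 1 = 15·s + 31·t; then s mod 31 is the inverse.
Euclidean algorithm:
  15 = 0·31 + 15
  31 = 2·15 + 1
  15 = 15·1 + 0
gcd(15,31) = 1
Back-substitution gives: 15·(-2) + 31·(1) = 1
So 15⁻¹ ≡ -2 ≡ 29 (mod 31)
Check: 15 × 29 = 435 ≡ 1 (mod 31) ✓

15⁻¹ ≡ 29 (mod 31)


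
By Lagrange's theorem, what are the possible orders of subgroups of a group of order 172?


Lagrange's theorem: |H| divides |G|
|G| = 172
Divisors of 172: 1, 2, 4, 43, 86, 172

Possible subgroup orders: {1, 2, 4, 43, 86, 172}


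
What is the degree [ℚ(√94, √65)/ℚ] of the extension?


[ℚ(√94,√65):ℚ] = [ℚ(√94,√65):ℚ(√94)]·[ℚ(√94):ℚ] = 2·2 = 4

[ℚ(√94, √65)/ℚ] = 4


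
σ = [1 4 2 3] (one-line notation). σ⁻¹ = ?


To find σ⁻¹, swap domain and range:
σ(1) = 1 → σ⁻¹(1) = 1
σ(2) = 4 → σ⁻¹(4) = 2
σ(3) = 2 → σ⁻¹(2) = 3
σ(4) = 3 → σ⁻¹(3) = 4

σ⁻¹ = [1 3 4 2]


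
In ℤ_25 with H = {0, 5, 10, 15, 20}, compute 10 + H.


10 + H = {10 + h (mod 25) : h ∈ H}
10+0=10, 10+5=15, 10+10=20, 10+15=0, 10+20=5
10 + H = {0, 5, 10, 15, 20} = 0 + H

10 + H = {0, 5, 10, 15, 20}


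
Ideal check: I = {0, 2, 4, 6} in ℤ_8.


Check ideal conditions for I = {0, 2, 4, 6} in ℤ_8:
(1) I is an additive subgroup? Yes
(2) For r ∈ ℤ_8 and a ∈ I: r·a ∈ I? Yes

Yes, I is an ideal of ℤ_8


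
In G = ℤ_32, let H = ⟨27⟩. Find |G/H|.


|⟨27⟩| = n / gcd(27, 32) = 32 / 1 = 32
H is normal (ℤ_32 is abelian).
|G/H| = |G| / |H| = 32 / 32 = 1

|G/H| = 1


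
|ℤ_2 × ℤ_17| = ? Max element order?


|ℤ_2 × ℤ_17| = 2 × 17 = 34
Max element order = lcm(2,17) = 34
Cyclic? Yes (gcd=1)

|ℤ_2×ℤ_17| = 34, max element order = 34


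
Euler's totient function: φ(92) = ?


Factor n: 92 = 2^2 × 23
φ(n) = n · ∏(1 - 1/p) over distinct primes p | n
φ(92) = 92 · (1 - 1/2) · (1 - 1/23) = 44

φ(92) = 44


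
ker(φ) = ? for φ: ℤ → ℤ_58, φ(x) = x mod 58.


Kernel = preimage of identity
ker(φ) = {x ∈ ℤ : x ≡ 0 (mod 58)} = 58ℤ = {0, ±58, ±116, ...}

ker(φ) = 58ℤ


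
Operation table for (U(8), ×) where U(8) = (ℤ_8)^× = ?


Elements: {1, 3, 5, 7}
Operation: multiplication mod 8
Entry (a, b) = (a × b) mod 8

Cayley table:
  | 1 | 3 | 5 | 7
1 | 1 | 3 | 5 | 7
3 | 3 | 1 | 7 | 5
5 | 5 | 7 | 1 | 3
7 | 7 | 5 | 3 | 1


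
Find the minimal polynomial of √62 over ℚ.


√62 satisfies x² - 62 = 0, irreducible over ℚ since 62 is squarefree

Minimal polynomial: x² - 62


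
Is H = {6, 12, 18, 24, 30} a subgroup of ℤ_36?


Subgroup test for H = {6, 12, 18, 24, 30} in (ℤ_36, +):
(1) 0 ∈ H? No
(2) Closure: for all a,b ∈ H, (a+b) mod 36 ∈ H? No  [counterexample: 6 + 30 = 0 ∉ H]
(3) Inverses: for all a ∈ H, -a mod 36 ∈ H? Yes

No, H is not a subgroup of ℤ_36


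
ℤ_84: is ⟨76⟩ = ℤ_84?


g generates ℤ_n iff gcd(g, n) = 1
gcd(76, 84) = 4
Since gcd = 4 ≠ 1, ⟨76⟩ has order 21 < 84, so 76 is not a generator.

No, 76 does not generate ℤ_84


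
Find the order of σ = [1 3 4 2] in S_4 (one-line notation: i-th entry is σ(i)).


Cycle decomposition: (2 3 4)
Cycle lengths: 3
Order = lcm(3) = 3

ord(σ) = 3


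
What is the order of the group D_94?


|D_n| = 2n (n rotations and n reflections)
|D_94| = 2×94 = 188

|D_94| = 188


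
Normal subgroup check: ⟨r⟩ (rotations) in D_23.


H = ⟨r⟩ (rotations) in D_23
The rotation subgroup ⟨r⟩ has index 2 in D_23, so it is normal

Yes, normal subgroup


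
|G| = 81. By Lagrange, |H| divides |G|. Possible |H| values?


Lagrange's theorem: |H| divides |G|
|G| = 81
Divisors of 81: 1, 3, 9, 27, 81

Possible subgroup orders: {1, 3, 9, 27, 81}


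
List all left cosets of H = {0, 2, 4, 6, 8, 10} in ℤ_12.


H = {0, 2, 4, 6, 8, 10}, |H| = 6
Number of cosets = |G|/|H| = 12/6 = 2
0 + H = {0, 2, 4, 6, 8, 10}
1 + H = {1, 3, 5, 7, 9, 11}

Cosets: 0+H={0,2,4,6,8,10}; 1+H={1,3,5,7,9,11}


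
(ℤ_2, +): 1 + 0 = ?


Operation: addition mod 2
1 + 0 = (a + b) mod 2 with a = 1, b = 0

1 + 0 = 1


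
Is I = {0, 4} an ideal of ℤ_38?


Check ideal conditions for I = {0, 4} in ℤ_38:
(1) I is an additive subgroup? No
(2) For r ∈ ℤ_38 and a ∈ I: r·a ∈ I? No  [counterexample: r=2, a=4, r·a mod 38 = 8 ∉ I]

No, I is not an ideal of ℤ_38


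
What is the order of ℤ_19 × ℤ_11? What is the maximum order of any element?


|ℤ_19 × ℤ_11| = 19 × 11 = 209
Max element order = lcm(19,11) = 209
Cyclic? Yes (gcd=1)

|ℤ_19×ℤ_11| = 209, max element order = 209


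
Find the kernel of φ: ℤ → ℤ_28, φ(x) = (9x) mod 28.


Kernel = preimage of identity
ker(φ) = {x ∈ ℤ : 9x ≡ 0 (mod 28)}. gcd(9,28) = 1, so 9x ≡ 0 (mod 28) ⟺ x ≡ 0 (mod 28/1 = 28). Hence ker(φ) = 28ℤ

ker(φ) = 28ℤ


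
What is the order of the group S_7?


|S_n| = n! (number of permutations of n symbols)
|S_7| = 7! = 5040

|S_7| = 5040


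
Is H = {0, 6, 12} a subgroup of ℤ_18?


Subgroup test for H = {0, 6, 12} in (ℤ_18, +):
(1) 0 ∈ H? Yes
(2) Closure: for all a,b ∈ H, (a+b) mod 18 ∈ H? Yes
(3) Inverses: for all a ∈ H, -a mod 18 ∈ H? Yes

Yes, H is a subgroup of ℤ_18


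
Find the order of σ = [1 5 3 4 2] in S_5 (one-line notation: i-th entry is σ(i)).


Cycle decomposition: (2 5)
Cycle lengths: 2
Order = lcm(2) = 2

ord(σ) = 2


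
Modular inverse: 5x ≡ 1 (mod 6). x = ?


Use the extended Euclidean algorithm to write 1 = 5·s + 6·t; then s mod 6 is the inverse.
Euclidean algorithm:
  5 = 0·6 + 5
  6 = 1·5 + 1
  5 = 5·1 + 0
gcd(5,6) = 1
Back-substitution gives: 5·(-1) + 6·(1) = 1
So 5⁻¹ ≡ -1 ≡ 5 (mod 6)
Check: 5 × 5 = 25 ≡ 1 (mod 6) ✓

5⁻¹ ≡ 5 (mod 6)


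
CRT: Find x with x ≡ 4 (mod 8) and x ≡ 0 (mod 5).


m₁ = 8, m₂ = 5, gcd = 1, so CRT applies. M = m₁·m₂ = 40
Let M₁ = M/m₁ = 5, M₂ = M/m₂ = 8
Find y₁ ≡ M₁⁻¹ (mod m₁): 5⁻¹ ≡ 5 (mod 8)
Find y₂ ≡ M₂⁻¹ (mod m₂): 8⁻¹ ≡ 2 (mod 5)
x = a₁·M₁·y₁ + a₂·M₂·y₂ = 4·5·5 + 0·8·2 = 100
Reduce mod 40: x ≡ 20
Check: 20 mod 8 = 4 ✓, 20 mod 5 = 0 ✓

x ≡ 20 (mod 40)


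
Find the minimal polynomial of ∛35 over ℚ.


∛35 satisfies x³ - 35 = 0, irreducible over ℚ (no rational root; 35 is not a perfect cube)

Minimal polynomial: x³ - 35


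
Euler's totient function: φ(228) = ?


Factor n: 228 = 2^2 × 3 × 19
φ(n) = n · ∏(1 - 1/p) over distinct primes p | n
φ(228) = 228 · (1 - 1/2) · (1 - 1/3) · (1 - 1/19) = 72

φ(228) = 72


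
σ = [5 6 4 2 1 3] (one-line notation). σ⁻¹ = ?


To find σ⁻¹, swap domain and range:
σ(1) = 5 → σ⁻¹(5) = 1
σ(2) = 6 → σ⁻¹(6) = 2
σ(3) = 4 → σ⁻¹(4) = 3
σ(4) = 2 → σ⁻¹(2) = 4
σ(5) = 1 → σ⁻¹(1) = 5
σ(6) = 3 → σ⁻¹(3) = 6

σ⁻¹ = [5 4 6 3 1 2]


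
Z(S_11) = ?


Z(G) = {g ∈ G | gx = xg for all x ∈ G}
S_n is non-abelian for n ≥ 3; Z(S_11) is trivial

Z(S_11) = {e}


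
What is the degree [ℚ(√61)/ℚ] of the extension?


√61 has minimal polynomial x² - 61 (irreducible over ℚ since 61 is squarefree)

[ℚ(√61)/ℚ] = 2


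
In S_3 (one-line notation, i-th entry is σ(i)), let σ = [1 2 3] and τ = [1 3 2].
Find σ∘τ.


σ∘τ: apply τ first, then σ
1 →τ 1 →σ 1
2 →τ 3 →σ 3
3 →τ 2 →σ 2

σ∘τ = [1 3 2]


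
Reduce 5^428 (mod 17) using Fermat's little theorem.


Fermat's little theorem: if p is prime and gcd(a,p)=1, then a^(p-1) ≡ 1 (mod p)
p = 17 is prime, gcd(5,17) = 1
Reduce exponent: 428 mod 16 = 12
So 5^428 ≡ 5^12 (mod 17)
5^12 mod 17 = 4

5^428 ≡ 4 (mod 17)


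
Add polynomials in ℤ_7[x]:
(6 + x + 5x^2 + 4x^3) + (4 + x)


Add coefficients mod 7:
x^0: 6 + 4 = 3 (mod 7)
x^1: 1 + 1 = 2 (mod 7)
x^2: 5 + 0 = 5 (mod 7)
x^3: 4 + 0 = 4 (mod 7)
Result: 3 + 2x + 5x^2 + 4x^3

f + g = 3 + 2x + 5x^2 + 4x^3


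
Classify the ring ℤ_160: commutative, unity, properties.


ℤ_160 is a commutative ring with unity 1; 160 = 2×80 is composite, so 2·80 ≡ 0 gives zero divisors (not an integral domain)
Commutative: Yes
Integral domain: No
Has unity: Yes

ℤ_160: Commutative=Yes, Unity=Yes


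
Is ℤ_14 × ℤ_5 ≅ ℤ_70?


Comparing ℤ_14 × ℤ_5 and ℤ_70:
gcd(14,5) = 1, so ℤ_14 × ℤ_5 ≅ ℤ_70 (CRT)

Yes, ℤ_14 × ℤ_5 ≅ ℤ_70


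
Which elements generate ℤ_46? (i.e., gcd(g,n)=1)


g generates ℤ_n iff gcd(g,n) = 1
Prime factors of 46: 2, 23
Generators are g ∈ {1,...,45} not divisible by any of these primes.
Generators: {1, 3, 5, 7, 9, 11, 13, 15, 17, 19, 21, 25, 27, 29, 31, 33, 35, 37, 39, 41, 43, 45}
Number of generators = φ(46) = 22

Generators of ℤ_46 = {1, 3, 5, 7, 9, 11, 13, 15, 17, 19, 21, 25, 27, 29, 31, 33, 35, 37, 39, 41, 43, 45}


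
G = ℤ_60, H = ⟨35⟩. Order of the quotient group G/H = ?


|⟨35⟩| = n / gcd(35, 60) = 60 / 5 = 12
H is normal (ℤ_60 is abelian).
|G/H| = |G| / |H| = 60 / 12 = 5

|G/H| = 5


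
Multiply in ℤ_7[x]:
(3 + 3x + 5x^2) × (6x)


Expand and collect like terms; reduce coefficients mod 7:
x^0: 3·0 = 0 ≡ 0 (mod 7)
x^1: 3·6 + 3·0 = 18 ≡ 4 (mod 7)
x^2: 3·6 + 5·0 = 18 ≡ 4 (mod 7)
x^3: 5·6 = 30 ≡ 2 (mod 7)
Result: 4x + 4x^2 + 2x^3

f · g = 4x + 4x^2 + 2x^3


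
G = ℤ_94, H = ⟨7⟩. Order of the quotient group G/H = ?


|⟨7⟩| = n / gcd(7, 94) = 94 / 1 = 94
H is normal (ℤ_94 is abelian).
|G/H| = |G| / |H| = 94 / 94 = 1

|G/H| = 1


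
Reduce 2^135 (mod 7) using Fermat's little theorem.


Fermat's little theorem: if p is prime and gcd(a,p)=1, then a^(p-1) ≡ 1 (mod p)
p = 7 is prime, gcd(2,7) = 1
Reduce exponent: 135 mod 6 = 3
So 2^135 ≡ 2^3 (mod 7)
2^3 mod 7 = 1

2^135 ≡ 1 (mod 7)


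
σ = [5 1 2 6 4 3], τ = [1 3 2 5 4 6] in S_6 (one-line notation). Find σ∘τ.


σ∘τ: apply τ first, then σ
1 →τ 1 →σ 5
2 →τ 3 →σ 2
3 →τ 2 →σ 1
4 →τ 5 →σ 4
5 →τ 4 →σ 6
6 →τ 6 →σ 3

σ∘τ = [5 2 1 4 6 3]


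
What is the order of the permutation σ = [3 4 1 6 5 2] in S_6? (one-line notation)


Cycle decomposition: (1 3) (2 4 6)
Cycle lengths: 2, 3
Order = lcm(2, 3) = 6

ord(σ) = 6


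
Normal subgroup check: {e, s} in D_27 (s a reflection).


H = {e, s} in D_27 (s a reflection)
r·s·r⁻¹ = sr⁻² ≠ s for n ≥ 3, so {e, s} is not closed under conjugation

No, not a normal subgroup


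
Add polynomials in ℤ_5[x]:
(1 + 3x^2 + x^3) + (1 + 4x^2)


Add coefficients mod 5:
x^0: 1 + 1 = 2 (mod 5)
x^1: 0 + 0 = 0 (mod 5)
x^2: 3 + 4 = 2 (mod 5)
x^3: 1 + 0 = 1 (mod 5)
Result: 2 + 2x^2 + x^3

f + g = 2 + 2x^2 + x^3


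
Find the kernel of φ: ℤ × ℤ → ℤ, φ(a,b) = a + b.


Kernel = preimage of identity
ker(φ) = {(a,b) ∈ ℤ² | a+b = 0} = {(a,-a) | a ∈ ℤ}

ker(φ) = {(a,-a) | a ∈ ℤ}


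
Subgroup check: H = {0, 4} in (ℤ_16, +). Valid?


Subgroup test for H = {0, 4} in (ℤ_16, +):
(1) 0 ∈ H? Yes
(2) Closure: for all a,b ∈ H, (a+b) mod 16 ∈ H? No  [counterexample: 4 + 4 = 8 ∉ H]
(3) Inverses: for all a ∈ H, -a mod 16 ∈ H? No

No, H is not a subgroup of ℤ_16


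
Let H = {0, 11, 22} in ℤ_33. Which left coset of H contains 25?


25 + H = {25 + h (mod 33) : h ∈ H}
25+0=25, 25+11=3, 25+22=14
25 + H = {3, 14, 25} = 3 + H

25 + H = {3, 14, 25}


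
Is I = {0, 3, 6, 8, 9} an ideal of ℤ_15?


Check ideal conditions for I = {0, 3, 6, 8, 9} in ℤ_15:
(1) I is an additive subgroup? No
(2) For r ∈ ℤ_15 and a ∈ I: r·a ∈ I? No  [counterexample: r=2, a=6, r·a mod 15 = 12 ∉ I]

No, I is not an ideal of ℤ_15


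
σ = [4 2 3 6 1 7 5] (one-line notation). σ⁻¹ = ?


To find σ⁻¹, swap domain and range:
σ(1) = 4 → σ⁻¹(4) = 1
σ(2) = 2 → σ⁻¹(2) = 2
σ(3) = 3 → σ⁻¹(3) = 3
σ(4) = 6 → σ⁻¹(6) = 4
σ(5) = 1 → σ⁻¹(1) = 5
σ(6) = 7 → σ⁻¹(7) = 6
σ(7) = 5 → σ⁻¹(5) = 7

σ⁻¹ = [5 2 3 1 7 4 6]


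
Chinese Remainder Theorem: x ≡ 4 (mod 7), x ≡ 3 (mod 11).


m₁ = 7, m₂ = 11, gcd = 1, so CRT applies. M = m₁·m₂ = 77
Let M₁ = M/m₁ = 11, M₂ = M/m₂ = 7
Find y₁ ≡ M₁⁻¹ (mod m₁): 11⁻¹ ≡ 2 (mod 7)
Find y₂ ≡ M₂⁻¹ (mod m₂): 7⁻¹ ≡ 8 (mod 11)
x = a₁·M₁·y₁ + a₂·M₂·y₂ = 4·11·2 + 3·7·8 = 256
Reduce mod 77: x ≡ 25
Check: 25 mod 7 = 4 ✓, 25 mod 11 = 3 ✓

x ≡ 25 (mod 77)


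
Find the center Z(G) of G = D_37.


Z(G) = {g ∈ G | gx = xg for all x ∈ G}
For odd n, Z(D_n) = {e}: no nontrivial rotation commutes with all reflections

Z(D_37) = {e}


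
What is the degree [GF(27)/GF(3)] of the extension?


GF(27) = GF(3^3), so the extension degree is 3

[GF(27)/GF(3)] = 3


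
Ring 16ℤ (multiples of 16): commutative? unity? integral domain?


16ℤ is a commutative ring under +,× but has no multiplicative identity (1 ∉ 16ℤ); it has no zero divisors, but without unity it is not an integral domain
Commutative: Yes
Integral domain: No
Has unity: No

16ℤ (multiples of 16): Commutative=Yes, Unity=No


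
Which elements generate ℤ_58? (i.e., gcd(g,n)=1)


g generates ℤ_n iff gcd(g,n) = 1
Prime factors of 58: 2, 29
Generators are g ∈ {1,...,57} not divisible by any of these primes.
Generators: {1, 3, 5, 7, 9, 11, 13, 15, 17, 19, 21, 23, 25, 27, 31, 33, 35, 37, 39, 41, 43, 45, 47, 49, 51, 53, 55, 57}
Number of generators = φ(58) = 28

Generators of ℤ_58 = {1, 3, 5, 7, 9, 11, 13, 15, 17, 19, 21, 23, 25, 27, 31, 33, 35, 37, 39, 41, 43, 45, 47, 49, 51, 53, 55, 57}


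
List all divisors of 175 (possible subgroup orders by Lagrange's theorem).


Lagrange's theorem: |H| divides |G|
|G| = 175
Divisors of 175: 1, 5, 7, 25, 35, 175

Possible subgroup orders: {1, 5, 7, 25, 35, 175}


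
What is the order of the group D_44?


|D_n| = 2n (n rotations and n reflections)
|D_44| = 2×44 = 88

|D_44| = 88


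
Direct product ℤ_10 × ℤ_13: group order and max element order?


|ℤ_10 × ℤ_13| = 10 × 13 = 130
Max element order = lcm(10,13) = 130
Cyclic? Yes (gcd=1)

|ℤ_10×ℤ_13| = 130, max element order = 130


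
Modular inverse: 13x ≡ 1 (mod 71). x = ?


Use the extended Euclidean algorithm to write 1 = 13·s + 71·t; then s mod 71 is the inverse.
Euclidean algorithm:
  13 = 0·71 + 13
  71 = 5·13 + 6
  13 = 2·6 + 1
  6 = 6·1 + 0
gcd(13,71) = 1
Back-substitution gives: 13·(11) + 71·(-2) = 1
So 13⁻¹ ≡ 11 ≡ 11 (mod 71)
Check: 13 × 11 = 143 ≡ 1 (mod 71) ✓

13⁻¹ ≡ 11 (mod 71)


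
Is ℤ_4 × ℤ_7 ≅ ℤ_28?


Comparing ℤ_4 × ℤ_7 and ℤ_28:
gcd(4,7) = 1, so ℤ_4 × ℤ_7 ≅ ℤ_28 (CRT)

Yes, ℤ_4 × ℤ_7 ≅ ℤ_28


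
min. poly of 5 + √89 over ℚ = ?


Let α = 5 + √89. Then α - 5 = √89, so (α - 5)² = 89, giving α² - 10α - 64 = 0. Degree 2 and α ∉ ℚ, so this is the minimal polynomial.

Minimal polynomial: x² - 10x - 64


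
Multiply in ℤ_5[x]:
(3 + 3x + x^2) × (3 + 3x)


Expand and collect like terms; reduce coefficients mod 5:
x^0: 3·3 = 9 ≡ 4 (mod 5)
x^1: 3·3 + 3·3 = 18 ≡ 3 (mod 5)
x^2: 3·3 + 1·3 = 12 ≡ 2 (mod 5)
x^3: 1·3 = 3 ≡ 3 (mod 5)
Result: 4 + 3x + 2x^2 + 3x^3

f · g = 4 + 3x + 2x^2 + 3x^3


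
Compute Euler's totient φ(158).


Factor n: 158 = 2 × 79
φ(n) = n · ∏(1 - 1/p) over distinct primes p | n
φ(158) = 158 · (1 - 1/2) · (1 - 1/79) = 78

φ(158) = 78


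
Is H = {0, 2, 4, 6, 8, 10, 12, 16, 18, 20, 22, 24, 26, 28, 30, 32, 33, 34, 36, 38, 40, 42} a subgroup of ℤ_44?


Subgroup test for H = {0, 2, 4, 6, 8, 10, 12, 16, 18, 20, 22, 24, 26, 28, 30, 32, 33, 34, 36, 38, 40, 42} in (ℤ_44, +):
(1) 0 ∈ H? Yes
(2) Closure: for all a,b ∈ H, (a+b) mod 44 ∈ H? No  [counterexample: 2 + 12 = 14 ∉ H]
(3) Inverses: for all a ∈ H, -a mod 44 ∈ H? No

No, H is not a subgroup of ℤ_44


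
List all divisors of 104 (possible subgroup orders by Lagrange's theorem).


Lagrange's theorem: |H| divides |G|
|G| = 104
Divisors of 104: 1, 2, 4, 8, 13, 26, 52, 104

Possible subgroup orders: {1, 2, 4, 8, 13, 26, 52, 104}


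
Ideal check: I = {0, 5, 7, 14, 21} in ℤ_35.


Check ideal conditions for I = {0, 5, 7, 14, 21} in ℤ_35:
(1) I is an additive subgroup? No
(2) For r ∈ ℤ_35 and a ∈ I: r·a ∈ I? No  [counterexample: r=2, a=5, r·a mod 35 = 10 ∉ I]

No, I is not an ideal of ℤ_35


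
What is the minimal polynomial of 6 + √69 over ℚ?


Let α = 6 + √69. Then α - 6 = √69, so (α - 6)² = 69, giving α² - 12α - 33 = 0. Degree 2 and α ∉ ℚ, so this is the minimal polynomial.

Minimal polynomial: x² - 12x - 33


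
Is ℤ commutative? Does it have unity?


integers form a commutative ring with unity 1; no zero divisors
Commutative: Yes
Integral domain: Yes
Has unity: Yes

ℤ: Commutative=Yes, Unity=Yes


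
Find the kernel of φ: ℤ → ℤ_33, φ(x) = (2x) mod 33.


Kernel = preimage of identity
ker(φ) = {x ∈ ℤ : 2x ≡ 0 (mod 33)}. gcd(2,33) = 1, so 2x ≡ 0 (mod 33) ⟺ x ≡ 0 (mod 33/1 = 33). Hence ker(φ) = 33ℤ

ker(φ) = 33ℤ


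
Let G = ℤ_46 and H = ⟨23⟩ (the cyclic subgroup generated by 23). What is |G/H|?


|⟨23⟩| = n / gcd(23, 46) = 46 / 23 = 2
H is normal (ℤ_46 is abelian).
|G/H| = |G| / |H| = 46 / 2 = 23

|G/H| = 23


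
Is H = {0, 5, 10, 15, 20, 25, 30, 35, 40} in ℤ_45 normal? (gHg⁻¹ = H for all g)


H = {0, 5, 10, 15, 20, 25, 30, 35, 40} in ℤ_45
ℤ_45 is abelian; every subgroup of an abelian group is normal

Yes, normal subgroup


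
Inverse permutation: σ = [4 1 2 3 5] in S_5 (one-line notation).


To find σ⁻¹, swap domain and range:
σ(1) = 4 → σ⁻¹(4) = 1
σ(2) = 1 → σ⁻¹(1) = 2
σ(3) = 2 → σ⁻¹(2) = 3
σ(4) = 3 → σ⁻¹(3) = 4
σ(5) = 5 → σ⁻¹(5) = 5

σ⁻¹ = [2 3 4 1 5]


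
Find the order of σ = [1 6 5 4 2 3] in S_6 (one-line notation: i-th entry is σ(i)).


Cycle decomposition: (2 6 3 5)
Cycle lengths: 4
Order = lcm(4) = 4

ord(σ) = 4


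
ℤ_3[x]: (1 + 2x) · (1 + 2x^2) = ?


Expand and collect like terms; reduce coefficients mod 3:
x^0: 1·1 = 1 ≡ 1 (mod 3)
x^1: 1·0 + 2·1 = 2 ≡ 2 (mod 3)
x^2: 1·2 + 2·0 = 2 ≡ 2 (mod 3)
x^3: 2·2 = 4 ≡ 1 (mod 3)
Result: 1 + 2x + 2x^2 + x^3

f · g = 1 + 2x + 2x^2 + x^3


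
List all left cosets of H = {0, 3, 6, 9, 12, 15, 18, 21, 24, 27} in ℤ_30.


H = {0, 3, 6, 9, 12, 15, 18, 21, 24, 27}, |H| = 10
Number of cosets = |G|/|H| = 30/10 = 3
0 + H = {0, 3, 6, 9, 12, 15, 18, 21, 24, 27}
1 + H = {1, 4, 7, 10, 13, 16, 19, 22, 25, 28}
2 + H = {2, 5, 8, 11, 14, 17, 20, 23, 26, 29}

Cosets: 0+H={0,3,6,9,12,15,18,21,24,27}; 1+H={1,4,7,10,13,16,19,22,25,28}; 2+H={2,5,8,11,14,17,20,23,26,29}


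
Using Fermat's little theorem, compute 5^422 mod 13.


Fermat's little theorem: if p is prime and gcd(a,p)=1, then a^(p-1) ≡ 1 (mod p)
p = 13 is prime, gcd(5,13) = 1
Reduce exponent: 422 mod 12 = 2
So 5^422 ≡ 5^2 (mod 13)
5^2 mod 13 = 12

5^422 ≡ 12 (mod 13)


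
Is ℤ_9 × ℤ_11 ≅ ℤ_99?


Comparing ℤ_9 × ℤ_11 and ℤ_99:
gcd(9,11) = 1, so ℤ_9 × ℤ_11 ≅ ℤ_99 (CRT)

Yes, ℤ_9 × ℤ_11 ≅ ℤ_99


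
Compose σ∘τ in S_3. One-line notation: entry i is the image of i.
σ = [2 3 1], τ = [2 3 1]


σ∘τ: apply τ first, then σ
1 →τ 2 →σ 3
2 →τ 3 →σ 1
3 →τ 1 →σ 2

σ∘τ = [3 1 2]


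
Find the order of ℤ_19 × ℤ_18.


|A × B| = |A| · |B|
|ℤ_19 × ℤ_18| = 19 × 18 = 342

|ℤ_19 × ℤ_18| = 342


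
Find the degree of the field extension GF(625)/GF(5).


GF(625) = GF(5^4), so the extension degree is 4

[GF(625)/GF(5)] = 4


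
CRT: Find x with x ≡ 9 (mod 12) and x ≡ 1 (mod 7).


m₁ = 12, m₂ = 7, gcd = 1, so CRT applies. M = m₁·m₂ = 84
Let M₁ = M/m₁ = 7, M₂ = M/m₂ = 12
Find y₁ ≡ M₁⁻¹ (mod m₁): 7⁻¹ ≡ 7 (mod 12)
Find y₂ ≡ M₂⁻¹ (mod m₂): 12⁻¹ ≡ 3 (mod 7)
x = a₁·M₁·y₁ + a₂·M₂·y₂ = 9·7·7 + 1·12·3 = 477
Reduce mod 84: x ≡ 57
Check: 57 mod 12 = 9 ✓, 57 mod 7 = 1 ✓

x ≡ 57 (mod 84)


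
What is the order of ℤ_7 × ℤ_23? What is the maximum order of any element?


|ℤ_7 × ℤ_23| = 7 × 23 = 161
Max element order = lcm(7,23) = 161
Cyclic? Yes (gcd=1)

|ℤ_7×ℤ_23| = 161, max element order = 161


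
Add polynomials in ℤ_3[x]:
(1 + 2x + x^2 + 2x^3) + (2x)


Add coefficients mod 3:
x^0: 1 + 0 = 1 (mod 3)
x^1: 2 + 2 = 1 (mod 3)
x^2: 1 + 0 = 1 (mod 3)
x^3: 2 + 0 = 2 (mod 3)
Result: 1 + x + x^2 + 2x^3

f + g = 1 + x + x^2 + 2x^3


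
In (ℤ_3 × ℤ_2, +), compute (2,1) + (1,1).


Operation: componentwise addition mod (3, 2)
(2,1) + (1,1) = ((a₁+b₁) mod 3, (a₂+b₂) mod 2) with a = (2,1), b = (1,1)

(2,1) + (1,1) = (0,0)


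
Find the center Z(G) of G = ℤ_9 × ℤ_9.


Z(G) = {g ∈ G | gx = xg for all x ∈ G}
Direct product of abelian groups is abelian, so Z(G) = G

Z(ℤ_9 × ℤ_9) = ℤ_9 × ℤ_9


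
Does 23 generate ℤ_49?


g generates ℤ_n iff gcd(g, n) = 1
gcd(23, 49) = 1
Since gcd = 1, 23 is a generator.

Yes, 23 generates ℤ_49


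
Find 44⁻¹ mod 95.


Use the extended Euclidean algorithm to write 1 = 44·s + 95·t; then s mod 95 is the inverse.
Euclidean algorithm:
  44 = 0·95 + 44
  95 = 2·44 + 7
  44 = 6·7 + 2
  7 = 3·2 + 1
  2 = 2·1 + 0
gcd(44,95) = 1
Back-substitution gives: 44·(-41) + 95·(19) = 1
So 44⁻¹ ≡ -41 ≡ 54 (mod 95)
Check: 44 × 54 = 2376 ≡ 1 (mod 95) ✓

44⁻¹ ≡ 54 (mod 95)


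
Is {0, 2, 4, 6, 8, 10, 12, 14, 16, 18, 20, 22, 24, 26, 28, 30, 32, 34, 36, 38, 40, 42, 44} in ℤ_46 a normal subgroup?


H = {0, 2, 4, 6, 8, 10, 12, 14, 16, 18, 20, 22, 24, 26, 28, 30, 32, 34, 36, 38, 40, 42, 44} in ℤ_46
ℤ_46 is abelian; every subgroup of an abelian group is normal

Yes, normal subgroup


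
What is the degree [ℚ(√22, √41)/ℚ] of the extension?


[ℚ(√22,√41):ℚ] = [ℚ(√22,√41):ℚ(√22)]·[ℚ(√22):ℚ] = 2·2 = 4

[ℚ(√22, √41)/ℚ] = 4


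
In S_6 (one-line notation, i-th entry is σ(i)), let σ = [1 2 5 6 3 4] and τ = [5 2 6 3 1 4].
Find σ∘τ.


σ∘τ: apply τ first, then σ
1 →τ 5 →σ 3
2 →τ 2 →σ 2
3 →τ 6 →σ 4
4 →τ 3 →σ 5
5 →τ 1 →σ 1
6 →τ 4 →σ 6

σ∘τ = [3 2 4 5 1 6]


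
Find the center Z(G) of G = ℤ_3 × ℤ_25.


Z(G) = {g ∈ G | gx = xg for all x ∈ G}
Direct product of abelian groups is abelian, so Z(G) = G

Z(ℤ_3 × ℤ_25) = ℤ_3 × ℤ_25


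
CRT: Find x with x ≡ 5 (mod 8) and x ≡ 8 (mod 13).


m₁ = 8, m₂ = 13, gcd = 1, so CRT applies. M = m₁·m₂ = 104
Let M₁ = M/m₁ = 13, M₂ = M/m₂ = 8
Find y₁ ≡ M₁⁻¹ (mod m₁): 13⁻¹ ≡ 5 (mod 8)
Find y₂ ≡ M₂⁻¹ (mod m₂): 8⁻¹ ≡ 5 (mod 13)
x = a₁·M₁·y₁ + a₂·M₂·y₂ = 5·13·5 + 8·8·5 = 645
Reduce mod 104: x ≡ 21
Check: 21 mod 8 = 5 ✓, 21 mod 13 = 8 ✓

x ≡ 21 (mod 104)


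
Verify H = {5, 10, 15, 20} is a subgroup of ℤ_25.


Subgroup test for H = {5, 10, 15, 20} in (ℤ_25, +):
(1) 0 ∈ H? No
(2) Closure: for all a,b ∈ H, (a+b) mod 25 ∈ H? No  [counterexample: 5 + 20 = 0 ∉ H]
(3) Inverses: for all a ∈ H, -a mod 25 ∈ H? Yes

No, H is not a subgroup of ℤ_25


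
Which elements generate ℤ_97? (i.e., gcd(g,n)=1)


g generates ℤ_n iff gcd(g,n) = 1
Prime factors of 97: 97
Generators are g ∈ {1,...,96} not divisible by any of these primes.
Generators: {1, 2, 3, 4, 5, 6, 7, 8, 9, 10, 11, 12, 13, 14, 15, 16, 17, 18, 19, 20, 21, 22, 23, 24, 25, 26, 27, 28, 29, 30, 31, 32, 33, 34, 35, 36, 37, 38, 39, 40, 41, 42, 43, 44, 45, 46, 47, 48, 49, 50, 51, 52, 53, 54, 55, 56, 57, 58, 59, 60, 61, 62, 63, 64, 65, 66, 67, 68, 69, 70, 71, 72, 73, 74, 75, 76, 77, 78, 79, 80, 81, 82, 83, 84, 85, 86, 87, 88, 89, 90, 91, 92, 93, 94, 95, 96}
Number of generators = φ(97) = 96

Generators of ℤ_97 = {1, 2, 3, 4, 5, 6, 7, 8, 9, 10, 11, 12, 13, 14, 15, 16, 17, 18, 19, 20, 21, 22, 23, 24, 25, 26, 27, 28, 29, 30, 31, 32, 33, 34, 35, 36, 37, 38, 39, 40, 41, 42, 43, 44, 45, 46, 47, 48, 49, 50, 51, 52, 53, 54, 55, 56, 57, 58, 59, 60, 61, 62, 63, 64, 65, 66, 67, 68, 69, 70, 71, 72, 73, 74, 75, 76, 77, 78, 79, 80, 81, 82, 83, 84, 85, 86, 87, 88, 89, 90, 91, 92, 93, 94, 95, 96}


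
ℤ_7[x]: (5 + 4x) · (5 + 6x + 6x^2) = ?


Expand and collect like terms; reduce coefficients mod 7:
x^0: 5·5 = 25 ≡ 4 (mod 7)
x^1: 5·6 + 4·5 = 50 ≡ 1 (mod 7)
x^2: 5·6 + 4·6 = 54 ≡ 5 (mod 7)
x^3: 4·6 = 24 ≡ 3 (mod 7)
Result: 4 + x + 5x^2 + 3x^3

f · g = 4 + x + 5x^2 + 3x^3


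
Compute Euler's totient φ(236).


Factor n: 236 = 2^2 × 59
φ(n) = n · ∏(1 - 1/p) over distinct primes p | n
φ(236) = 236 · (1 - 1/2) · (1 - 1/59) = 116

φ(236) = 116


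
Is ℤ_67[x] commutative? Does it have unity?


ℤ_67 is a field (n prime), so ℤ_67[x] is a commutative integral domain with unity
Commutative: Yes
Integral domain: Yes
Has unity: Yes

ℤ_67[x]: Commutative=Yes, Unity=Yes


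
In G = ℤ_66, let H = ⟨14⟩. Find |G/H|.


|⟨14⟩| = n / gcd(14, 66) = 66 / 2 = 33
H is normal (ℤ_66 is abelian).
|G/H| = |G| / |H| = 66 / 33 = 2

|G/H| = 2


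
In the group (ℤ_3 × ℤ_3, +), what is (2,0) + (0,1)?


Operation: componentwise addition mod (3, 3)
(2,0) + (0,1) = ((a₁+b₁) mod 3, (a₂+b₂) mod 3) with a = (2,0), b = (0,1)

(2,0) + (0,1) = (2,1)


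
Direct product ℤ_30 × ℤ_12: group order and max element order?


|ℤ_30 × ℤ_12| = 30 × 12 = 360
Max element order = lcm(30,12) = 60
Cyclic? No (gcd=6)

|ℤ_30×ℤ_12| = 360, max element order = 60


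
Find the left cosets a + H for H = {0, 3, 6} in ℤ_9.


H = {0, 3, 6}, |H| = 3
Number of cosets = |G|/|H| = 9/3 = 3
0 + H = {0, 3, 6}
1 + H = {1, 4, 7}
2 + H = {2, 5, 8}

Cosets: 0+H={0,3,6}; 1+H={1,4,7}; 2+H={2,5,8}


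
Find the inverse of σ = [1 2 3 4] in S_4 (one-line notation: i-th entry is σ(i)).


To find σ⁻¹, swap domain and range:
σ(1) = 1 → σ⁻¹(1) = 1
σ(2) = 2 → σ⁻¹(2) = 2
σ(3) = 3 → σ⁻¹(3) = 3
σ(4) = 4 → σ⁻¹(4) = 4

σ⁻¹ = [1 2 3 4]


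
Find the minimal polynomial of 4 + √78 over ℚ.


Let α = 4 + √78. Then α - 4 = √78, so (α - 4)² = 78, giving α² - 8α - 62 = 0. Degree 2 and α ∉ ℚ, so this is the minimal polynomial.

Minimal polynomial: x² - 8x - 62


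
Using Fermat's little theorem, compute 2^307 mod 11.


Fermat's little theorem: if p is prime and gcd(a,p)=1, then a^(p-1) ≡ 1 (mod p)
p = 11 is prime, gcd(2,11) = 1
Reduce exponent: 307 mod 10 = 7
So 2^307 ≡ 2^7 (mod 11)
2^7 mod 11 = 7

2^307 ≡ 7 (mod 11)


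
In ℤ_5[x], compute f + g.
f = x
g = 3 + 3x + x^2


Add coefficients mod 5:
x^0: 0 + 3 = 3 (mod 5)
x^1: 1 + 3 = 4 (mod 5)
x^2: 0 + 1 = 1 (mod 5)
Result: 3 + 4x + x^2

f + g = 3 + 4x + x^2


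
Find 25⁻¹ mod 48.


Use the extended Euclidean algorithm to write 1 = 25·s + 48·t; then s mod 48 is the inverse.
Euclidean algorithm:
  25 = 0·48 + 25
  48 = 1·25 + 23
  25 = 1·23 + 2
  23 = 11·2 + 1
  2 = 2·1 + 0
gcd(25,48) = 1
Back-substitution gives: 25·(-23) + 48·(12) = 1
So 25⁻¹ ≡ -23 ≡ 25 (mod 48)
Check: 25 × 25 = 625 ≡ 1 (mod 48) ✓

25⁻¹ ≡ 25 (mod 48)


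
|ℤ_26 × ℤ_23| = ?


|A × B| = |A| · |B|
|ℤ_26 × ℤ_23| = 26 × 23 = 598

|ℤ_26 × ℤ_23| = 598


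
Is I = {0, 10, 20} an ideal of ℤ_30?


Check ideal conditions for I = {0, 10, 20} in ℤ_30:
(1) I is an additive subgroup? Yes
(2) For r ∈ ℤ_30 and a ∈ I: r·a ∈ I? Yes

Yes, I is an ideal of ℤ_30


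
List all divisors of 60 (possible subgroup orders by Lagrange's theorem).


Lagrange's theorem: |H| divides |G|
|G| = 60
Divisors of 60: 1, 2, 3, 4, 5, 6, 10, 12, 15, 20, 30, 60

Possible subgroup orders: {1, 2, 3, 4, 5, 6, 10, 12, 15, 20, 30, 60}


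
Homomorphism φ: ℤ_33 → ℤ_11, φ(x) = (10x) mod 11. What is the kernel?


Kernel = preimage of identity
ker(φ) = {x ∈ ℤ_33 : 10x ≡ 0 (mod 11)}. Since 11 | 33, φ is well-defined. The kernel is the cyclic subgroup ⟨11⟩ of ℤ_33 (order 3), i.e. {0, 11, 22}

ker(φ) = {0, 11, 22}


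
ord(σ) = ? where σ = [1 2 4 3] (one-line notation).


Cycle decomposition: (3 4)
Cycle lengths: 2
Order = lcm(2) = 2

ord(σ) = 2


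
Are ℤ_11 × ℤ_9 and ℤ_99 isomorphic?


Comparing ℤ_11 × ℤ_9 and ℤ_99:
gcd(11,9) = 1, so ℤ_11 × ℤ_9 ≅ ℤ_99 (CRT)

Yes, ℤ_11 × ℤ_9 ≅ ℤ_99


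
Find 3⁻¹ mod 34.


Use the extended Euclidean algorithm to write 1 = 3·s + 34·t; then s mod 34 is the inverse.
Euclidean algorithm:
  3 = 0·34 + 3
  34 = 11·3 + 1
  3 = 3·1 + 0
gcd(3,34) = 1
Back-substitution gives: 3·(-11) + 34·(1) = 1
So 3⁻¹ ≡ -11 ≡ 23 (mod 34)
Check: 3 × 23 = 69 ≡ 1 (mod 34) ✓

3⁻¹ ≡ 23 (mod 34)


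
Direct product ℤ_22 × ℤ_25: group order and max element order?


|ℤ_22 × ℤ_25| = 22 × 25 = 550
Max element order = lcm(22,25) = 550
Cyclic? Yes (gcd=1)

|ℤ_22×ℤ_25| = 550, max element order = 550


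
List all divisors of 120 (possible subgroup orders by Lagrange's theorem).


Lagrange's theorem: |H| divides |G|
|G| = 120
Divisors of 120: 1, 2, 3, 4, 5, 6, 8, 10, 12, 15, 20, 24, 30, 40, 60, 120

Possible subgroup orders: {1, 2, 3, 4, 5, 6, 8, 10, 12, 15, 20, 24, 30, 40, 60, 120}


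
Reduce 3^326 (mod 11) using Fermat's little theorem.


Fermat's little theorem: if p is prime and gcd(a,p)=1, then a^(p-1) ≡ 1 (mod p)
p = 11 is prime, gcd(3,11) = 1
Reduce exponent: 326 mod 10 = 6
So 3^326 ≡ 3^6 (mod 11)
3^6 mod 11 = 3

3^326 ≡ 3 (mod 11)


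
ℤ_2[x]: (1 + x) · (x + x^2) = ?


Expand and collect like terms; reduce coefficients mod 2:
x^0: 1·0 = 0 ≡ 0 (mod 2)
x^1: 1·1 + 1·0 = 1 ≡ 1 (mod 2)
x^2: 1·1 + 1·1 = 2 ≡ 0 (mod 2)
x^3: 1·1 = 1 ≡ 1 (mod 2)
Result: x + x^3

f · g = x + x^3


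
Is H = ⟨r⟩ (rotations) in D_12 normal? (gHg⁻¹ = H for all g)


H = ⟨r⟩ (rotations) in D_12
The rotation subgroup ⟨r⟩ has index 2 in D_12, so it is normal

Yes, normal subgroup


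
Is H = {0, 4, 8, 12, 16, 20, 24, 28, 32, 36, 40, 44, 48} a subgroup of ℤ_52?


Subgroup test for H = {0, 4, 8, 12, 16, 20, 24, 28, 32, 36, 40, 44, 48} in (ℤ_52, +):
(1) 0 ∈ H? Yes
(2) Closure: for all a,b ∈ H, (a+b) mod 52 ∈ H? Yes
(3) Inverses: for all a ∈ H, -a mod 52 ∈ H? Yes

Yes, H is a subgroup of ℤ_52


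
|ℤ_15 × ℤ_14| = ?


|A × B| = |A| · |B|
|ℤ_15 × ℤ_14| = 15 × 14 = 210

|ℤ_15 × ℤ_14| = 210


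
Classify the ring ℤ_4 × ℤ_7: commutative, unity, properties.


Direct product ring; commutative with unity (1,1); but (1,0)·(0,1) = (0,0) gives zero divisors, so not an integral domain
Commutative: Yes
Integral domain: No
Has unity: Yes

ℤ_4 × ℤ_7: Commutative=Yes, Unity=Yes


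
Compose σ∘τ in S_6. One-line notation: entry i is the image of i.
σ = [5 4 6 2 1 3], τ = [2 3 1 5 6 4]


σ∘τ: apply τ first, then σ
1 →τ 2 →σ 4
2 →τ 3 →σ 6
3 →τ 1 →σ 5
4 →τ 5 →σ 1
5 →τ 6 →σ 3
6 →τ 4 →σ 2

σ∘τ = [4 6 5 1 3 2]


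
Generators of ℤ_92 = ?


g generates ℤ_n iff gcd(g,n) = 1
Prime factors of 92: 2, 23
Generators are g ∈ {1,...,91} not divisible by any of these primes.
Generators: {1, 3, 5, 7, 9, 11, 13, 15, 17, 19, 21, 25, 27, 29, 31, 33, 35, 37, 39, 41, 43, 45, 47, 49, 51, 53, 55, 57, 59, 61, 63, 65, 67, 71, 73, 75, 77, 79, 81, 83, 85, 87, 89, 91}
Number of generators = φ(92) = 44

Generators of ℤ_92 = {1, 3, 5, 7, 9, 11, 13, 15, 17, 19, 21, 25, 27, 29, 31, 33, 35, 37, 39, 41, 43, 45, 47, 49, 51, 53, 55, 57, 59, 61, 63, 65, 67, 71, 73, 75, 77, 79, 81, 83, 85, 87, 89, 91}


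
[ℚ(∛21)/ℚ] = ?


∛21 has minimal polynomial x³ - 21 (irreducible over ℚ since 21 is not a perfect cube)

[ℚ(∛21)/ℚ] = 3


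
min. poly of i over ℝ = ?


i satisfies x² + 1 = 0, irreducible over ℝ

Minimal polynomial: x² + 1


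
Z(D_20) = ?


Z(G) = {g ∈ G | gx = xg for all x ∈ G}
For even n, Z(D_n) = {e, r^(n/2)}: the 180° rotation r^10 commutes with every reflection and rotation

Z(D_20) = {e, r^10}


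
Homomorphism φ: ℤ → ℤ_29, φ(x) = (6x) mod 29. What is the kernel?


Kernel = preimage of identity
ker(φ) = {x ∈ ℤ : 6x ≡ 0 (mod 29)}. gcd(6,29) = 1, so 6x ≡ 0 (mod 29) ⟺ x ≡ 0 (mod 29/1 = 29). Hence ker(φ) = 29ℤ

ker(φ) = 29ℤ


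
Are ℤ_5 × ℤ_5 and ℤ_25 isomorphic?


Comparing ℤ_5 × ℤ_5 and ℤ_25:
gcd(5,5) = 5 ≠ 1. Max element order in ℤ_5×ℤ_5 is lcm(5,5) = 5 < 25, so it has no element of order 25

No, ℤ_5 × ℤ_5 ≇ ℤ_25


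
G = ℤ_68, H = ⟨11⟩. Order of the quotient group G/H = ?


|⟨11⟩| = n / gcd(11, 68) = 68 / 1 = 68
H is normal (ℤ_68 is abelian).
|G/H| = |G| / |H| = 68 / 68 = 1

|G/H| = 1


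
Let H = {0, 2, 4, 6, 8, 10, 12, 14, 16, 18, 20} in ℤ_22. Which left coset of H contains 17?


17 + H = {17 + h (mod 22) : h ∈ H}
17+0=17, 17+2=19, 17+4=21, 17+6=1, 17+8=3, 17+10=5, 17+12=7, 17+14=9, 17+16=11, 17+18=13, 17+20=15
17 + H = {1, 3, 5, 7, 9, 11, 13, 15, 17, 19, 21} = 1 + H

17 + H = {1, 3, 5, 7, 9, 11, 13, 15, 17, 19, 21}


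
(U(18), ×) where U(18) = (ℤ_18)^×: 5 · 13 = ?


Operation: multiplication mod 18
5 · 13 = (a × b) mod 18 with a = 5, b = 13

5 · 13 = 11
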